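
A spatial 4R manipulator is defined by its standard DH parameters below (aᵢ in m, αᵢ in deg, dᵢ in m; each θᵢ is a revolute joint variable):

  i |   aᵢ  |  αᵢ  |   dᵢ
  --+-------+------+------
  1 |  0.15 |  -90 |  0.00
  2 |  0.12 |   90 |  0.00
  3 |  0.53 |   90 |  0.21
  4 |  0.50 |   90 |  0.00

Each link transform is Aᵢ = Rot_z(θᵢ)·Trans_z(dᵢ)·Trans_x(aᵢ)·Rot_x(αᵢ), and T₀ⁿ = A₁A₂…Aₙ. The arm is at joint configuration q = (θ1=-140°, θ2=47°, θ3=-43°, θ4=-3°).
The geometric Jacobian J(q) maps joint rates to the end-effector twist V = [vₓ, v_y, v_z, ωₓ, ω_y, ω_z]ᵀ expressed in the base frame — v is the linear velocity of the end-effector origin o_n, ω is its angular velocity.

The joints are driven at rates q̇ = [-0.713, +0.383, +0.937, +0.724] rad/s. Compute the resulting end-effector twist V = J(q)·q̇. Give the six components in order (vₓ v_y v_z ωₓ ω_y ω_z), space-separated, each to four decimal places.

0.0224 -0.0663 -0.5241 -0.3612 -0.1118 0.2872

o_n = [-1.1251, -0.0277, -0.5129]
J₁: ẑ×o_n = [0.0277, -1.1251, 0.0000], ω = ẑ
J2: z=[0.6428, -0.7660, 0.0000] o=[-0.1149, -0.0964, 0.0000] → [0.3929, 0.3297, -0.7297, 0.6428, -0.7660, 0.0000]
J3: z=[-0.5602, -0.4701, 0.6820] o=[-0.1776, -0.1490, -0.0878] → [0.1171, -0.8844, -0.5134, -0.5602, -0.4701, 0.6820]
J4: z=[-0.1138, 0.8592, 0.4988] o=[-0.7301, -0.1408, -0.2280] → [-0.3012, -0.2294, 0.3265, -0.1138, 0.8592, 0.4988]
V = J·q̇ = [0.0224, -0.0663, -0.5241, -0.3612, -0.1118, 0.2872]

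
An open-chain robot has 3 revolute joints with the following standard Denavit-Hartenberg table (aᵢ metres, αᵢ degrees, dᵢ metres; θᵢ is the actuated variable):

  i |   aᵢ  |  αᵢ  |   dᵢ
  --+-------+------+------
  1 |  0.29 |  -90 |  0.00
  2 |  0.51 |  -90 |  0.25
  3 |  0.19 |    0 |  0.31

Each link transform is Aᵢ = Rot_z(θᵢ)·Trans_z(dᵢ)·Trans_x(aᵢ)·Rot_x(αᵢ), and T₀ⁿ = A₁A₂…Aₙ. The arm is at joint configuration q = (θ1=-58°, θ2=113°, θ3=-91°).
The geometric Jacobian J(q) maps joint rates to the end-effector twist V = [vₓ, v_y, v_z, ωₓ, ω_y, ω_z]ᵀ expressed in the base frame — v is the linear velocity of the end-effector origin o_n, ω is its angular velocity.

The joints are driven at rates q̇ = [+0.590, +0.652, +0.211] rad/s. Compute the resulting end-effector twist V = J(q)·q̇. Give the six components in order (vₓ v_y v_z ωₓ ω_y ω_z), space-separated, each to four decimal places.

o_n = [0.2707, 0.3971, -0.3453]
J₁: ẑ×o_n = [-0.3971, 0.2707, 0.0000], ω = ẑ
J2: z=[0.8480, 0.5299, 0.0000] o=[0.1537, -0.2459, 0.0000] → [-0.1830, 0.2928, 0.4833, 0.8480, 0.5299, 0.0000]
J3: z=[-0.4878, 0.7806, 0.3907] o=[0.2601, 0.0555, -0.4695] → [-0.0365, 0.0647, -0.1749, -0.4878, 0.7806, 0.3907]
V = J·q̇ = [-0.3613, 0.3643, 0.2782, 0.4500, 0.5102, 0.6724]

-0.3613 0.3643 0.2782 0.4500 0.5102 0.6724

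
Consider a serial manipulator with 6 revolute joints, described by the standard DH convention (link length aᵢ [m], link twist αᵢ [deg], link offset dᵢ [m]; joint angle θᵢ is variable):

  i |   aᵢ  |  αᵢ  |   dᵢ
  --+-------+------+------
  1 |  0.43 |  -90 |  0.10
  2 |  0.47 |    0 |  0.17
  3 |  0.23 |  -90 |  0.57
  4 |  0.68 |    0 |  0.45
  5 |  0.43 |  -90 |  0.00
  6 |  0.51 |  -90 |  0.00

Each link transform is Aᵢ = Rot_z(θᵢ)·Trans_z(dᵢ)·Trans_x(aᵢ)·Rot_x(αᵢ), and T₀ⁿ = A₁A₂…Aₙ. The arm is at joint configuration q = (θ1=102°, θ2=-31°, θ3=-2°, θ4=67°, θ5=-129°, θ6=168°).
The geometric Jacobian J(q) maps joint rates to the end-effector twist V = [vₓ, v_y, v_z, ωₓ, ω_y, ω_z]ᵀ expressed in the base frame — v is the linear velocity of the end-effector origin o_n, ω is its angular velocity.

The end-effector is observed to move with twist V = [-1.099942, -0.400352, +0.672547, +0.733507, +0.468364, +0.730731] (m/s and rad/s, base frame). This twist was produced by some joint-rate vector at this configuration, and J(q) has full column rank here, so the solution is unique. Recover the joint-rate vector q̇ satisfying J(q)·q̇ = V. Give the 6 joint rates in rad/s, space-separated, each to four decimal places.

o_n = [-0.3450, 1.3670, 0.3060]
J₁: ẑ×o_n = [-1.3670, -0.3450, 0.0000], ω = ẑ
J2: z=[-0.9781, -0.2079, 0.0000] o=[-0.0894, 0.4206, 0.1000] → [-0.0428, 0.2015, -0.9788, -0.9781, -0.2079, 0.0000]
J3: z=[-0.9781, -0.2079, 0.0000] o=[-0.3394, 0.7793, 0.3421] → [0.0075, -0.0353, -0.5760, -0.9781, -0.2079, 0.0000]
J4: z=[-0.1132, 0.5327, -0.8387] o=[-0.9371, 0.8495, 0.4673] → [0.3480, -0.5148, -0.3740, -0.1132, 0.5327, -0.8387]
J5: z=[-0.1132, 0.5327, -0.8387] o=[-0.4221, 1.4373, 0.2346] → [-0.0210, -0.0566, -0.0331, -0.1132, 0.5327, -0.8387]
J6: z=[0.3053, 0.8219, 0.4809] o=[-0.8287, 1.5240, 0.3446] → [0.0438, 0.2444, -0.4455, 0.3053, 0.8219, 0.4809]
q̇ = J⁺·V = [0.8220, -0.8920, 0.1870, -0.0570, 0.3000, 0.2340]

0.8220 -0.8920 0.1870 -0.0570 0.3000 0.2340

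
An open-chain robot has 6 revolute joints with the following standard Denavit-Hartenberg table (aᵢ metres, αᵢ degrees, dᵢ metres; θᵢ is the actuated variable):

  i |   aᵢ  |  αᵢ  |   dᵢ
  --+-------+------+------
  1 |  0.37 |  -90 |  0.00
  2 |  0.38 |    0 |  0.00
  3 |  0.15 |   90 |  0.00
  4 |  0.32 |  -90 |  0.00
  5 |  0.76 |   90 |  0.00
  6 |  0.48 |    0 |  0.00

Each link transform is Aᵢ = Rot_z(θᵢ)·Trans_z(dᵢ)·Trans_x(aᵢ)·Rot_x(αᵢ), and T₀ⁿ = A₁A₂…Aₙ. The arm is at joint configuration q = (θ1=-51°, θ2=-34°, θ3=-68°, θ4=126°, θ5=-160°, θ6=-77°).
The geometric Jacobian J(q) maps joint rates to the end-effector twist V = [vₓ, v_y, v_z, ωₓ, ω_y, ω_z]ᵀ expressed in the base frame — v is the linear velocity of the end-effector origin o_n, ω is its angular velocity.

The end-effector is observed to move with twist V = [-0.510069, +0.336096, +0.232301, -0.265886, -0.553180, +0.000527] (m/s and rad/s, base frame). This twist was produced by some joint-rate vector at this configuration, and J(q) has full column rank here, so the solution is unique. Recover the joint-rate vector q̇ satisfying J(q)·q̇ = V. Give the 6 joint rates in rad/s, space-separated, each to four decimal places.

-0.3150 -0.8560 0.3940 0.2940 -0.1510 0.6560

o_n = [0.0431, -0.2536, 0.9526]
J₁: ẑ×o_n = [0.2536, 0.0431, -0.0000], ω = ẑ
J2: z=[0.7771, 0.6293, 0.0000] o=[0.2328, -0.2875, 0.0000] → [0.5995, -0.7403, 0.1458, 0.7771, 0.6293, 0.0000]
J3: z=[0.7771, 0.6293, 0.0000] o=[0.4311, -0.5324, 0.2125] → [0.4657, -0.5751, 0.4608, 0.7771, 0.6293, 0.0000]
J4: z=[-0.6156, 0.7602, -0.2079] o=[0.4115, -0.5081, 0.3592] → [0.5040, 0.4418, 0.1233, -0.6156, 0.7602, -0.2079]
J5: z=[-0.3509, -0.5006, -0.7913] o=[0.6373, -0.3756, 0.1752] → [-0.2926, 0.7430, -0.3403, -0.3509, -0.5006, -0.7913]
J6: z=[0.3371, -0.8560, 0.3920] o=[-0.0267, -0.4738, 0.5318] → [-0.4465, -0.1145, 0.1340, 0.3371, -0.8560, 0.3920]
q̇ = J⁺·V = [-0.3150, -0.8560, 0.3940, 0.2940, -0.1510, 0.6560]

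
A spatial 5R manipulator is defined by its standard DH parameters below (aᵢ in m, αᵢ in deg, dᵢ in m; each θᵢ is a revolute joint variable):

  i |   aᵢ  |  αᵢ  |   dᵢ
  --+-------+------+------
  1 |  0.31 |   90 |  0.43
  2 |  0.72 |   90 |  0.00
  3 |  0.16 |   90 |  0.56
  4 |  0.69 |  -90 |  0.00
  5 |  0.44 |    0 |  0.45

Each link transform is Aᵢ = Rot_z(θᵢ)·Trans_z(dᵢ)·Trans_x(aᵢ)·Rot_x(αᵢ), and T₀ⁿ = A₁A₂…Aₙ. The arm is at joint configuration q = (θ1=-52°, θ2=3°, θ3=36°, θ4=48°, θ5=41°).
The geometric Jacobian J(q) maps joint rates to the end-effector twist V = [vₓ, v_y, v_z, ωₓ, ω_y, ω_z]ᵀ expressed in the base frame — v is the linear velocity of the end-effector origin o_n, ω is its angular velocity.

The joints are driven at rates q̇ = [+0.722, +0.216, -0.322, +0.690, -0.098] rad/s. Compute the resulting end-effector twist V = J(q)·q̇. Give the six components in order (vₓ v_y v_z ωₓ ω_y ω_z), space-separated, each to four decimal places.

1.4006 0.6478 -0.0561 0.5090 -0.1652 1.1334

o_n = [0.4148, -1.3967, -1.1381]
J₁: ẑ×o_n = [1.3967, 0.4148, -0.0000], ω = ẑ
J2: z=[-0.7880, -0.6157, 0.0000] o=[0.1909, -0.2443, 0.4300] → [0.9654, -1.2356, 1.0460, -0.7880, -0.6157, 0.0000]
J3: z=[0.0322, -0.0412, -0.9986] o=[0.6335, -0.8109, 0.4677] → [-0.5188, 0.2701, -0.0279, 0.0322, -0.0412, -0.9986]
J4: z=[0.9989, 0.0355, 0.0308] o=[0.6570, -0.9937, -0.0848] → [-0.0250, 1.0447, -0.3939, 0.9989, 0.0355, 0.0308]
J5: z=[-0.0039, 0.7144, -0.6997] o=[0.6894, -1.4759, -0.5773] → [-0.3452, 0.1899, 0.1958, -0.0039, 0.7144, -0.6997]
V = J·q̇ = [1.4006, 0.6478, -0.0561, 0.5090, -0.1652, 1.1334]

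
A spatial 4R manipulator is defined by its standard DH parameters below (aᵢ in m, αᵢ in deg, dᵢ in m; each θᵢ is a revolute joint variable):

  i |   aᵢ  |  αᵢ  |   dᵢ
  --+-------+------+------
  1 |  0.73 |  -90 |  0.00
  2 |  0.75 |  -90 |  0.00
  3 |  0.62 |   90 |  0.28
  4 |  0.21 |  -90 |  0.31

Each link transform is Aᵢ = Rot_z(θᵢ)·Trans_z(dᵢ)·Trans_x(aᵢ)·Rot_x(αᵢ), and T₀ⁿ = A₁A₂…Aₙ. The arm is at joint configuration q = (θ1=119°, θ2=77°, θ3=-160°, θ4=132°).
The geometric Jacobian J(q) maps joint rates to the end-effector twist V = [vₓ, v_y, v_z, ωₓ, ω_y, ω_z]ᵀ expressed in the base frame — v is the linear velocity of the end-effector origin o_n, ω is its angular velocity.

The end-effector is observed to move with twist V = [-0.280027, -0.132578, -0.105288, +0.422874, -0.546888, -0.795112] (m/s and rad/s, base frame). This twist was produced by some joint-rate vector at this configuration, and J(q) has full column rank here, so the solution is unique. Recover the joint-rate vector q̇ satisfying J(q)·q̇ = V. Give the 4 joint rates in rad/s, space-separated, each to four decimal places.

-0.4120 -0.7080 0.7520 -0.6420

o_n = [-0.0577, 0.3666, -0.2865]
J₁: ẑ×o_n = [-0.3666, -0.0577, 0.0000], ω = ẑ
J2: z=[-0.8746, -0.4848, 0.0000] o=[-0.3539, 0.6385, 0.0000] → [0.1389, -0.2506, 0.3814, -0.8746, -0.4848, 0.0000]
J3: z=[0.4724, -0.8522, -0.2250] o=[-0.4357, 0.7860, -0.7308] → [-0.4729, -0.2949, 0.1240, 0.4724, -0.8522, -0.2250]
J4: z=[0.8592, 0.3883, 0.3333] o=[-0.4254, 0.3300, -0.2261] → [-0.0357, 0.1745, -0.1113, 0.8592, 0.3883, 0.3333]
q̇ = J⁺·V = [-0.4120, -0.7080, 0.7520, -0.6420]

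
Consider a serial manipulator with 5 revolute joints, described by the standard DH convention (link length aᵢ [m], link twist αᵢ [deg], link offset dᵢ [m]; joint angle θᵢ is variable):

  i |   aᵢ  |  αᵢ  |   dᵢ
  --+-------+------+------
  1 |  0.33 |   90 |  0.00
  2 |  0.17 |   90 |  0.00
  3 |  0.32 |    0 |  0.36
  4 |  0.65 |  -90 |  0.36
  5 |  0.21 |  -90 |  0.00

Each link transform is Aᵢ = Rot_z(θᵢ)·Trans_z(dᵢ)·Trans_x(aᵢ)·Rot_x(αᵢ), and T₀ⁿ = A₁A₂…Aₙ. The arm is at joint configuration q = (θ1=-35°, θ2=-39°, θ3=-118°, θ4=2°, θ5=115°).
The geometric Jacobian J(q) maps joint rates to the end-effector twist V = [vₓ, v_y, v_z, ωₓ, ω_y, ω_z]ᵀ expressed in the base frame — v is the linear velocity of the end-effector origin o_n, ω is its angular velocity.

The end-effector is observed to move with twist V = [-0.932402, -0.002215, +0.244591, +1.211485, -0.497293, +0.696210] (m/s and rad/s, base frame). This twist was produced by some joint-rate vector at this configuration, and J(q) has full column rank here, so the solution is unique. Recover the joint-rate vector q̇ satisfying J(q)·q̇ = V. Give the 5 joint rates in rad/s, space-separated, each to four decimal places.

o_n = [0.3046, 0.7474, -0.2692]
J₁: ẑ×o_n = [-0.7474, 0.3046, 0.0000], ω = ẑ
J2: z=[-0.5736, -0.8192, 0.0000] o=[0.2703, -0.1893, 0.0000] → [0.2205, -0.1544, -0.5092, -0.5736, -0.8192, 0.0000]
J3: z=[-0.5155, 0.3610, -0.7771] o=[0.3785, -0.2651, -0.1070] → [0.7283, -0.0262, -0.4953, -0.5155, 0.3610, -0.7771]
J4: z=[-0.5155, 0.3610, -0.7771] o=[0.2594, 0.1633, -0.2922] → [0.4623, -0.0233, -0.3175, -0.5155, 0.3610, -0.7771]
J5: z=[0.8236, -0.0415, -0.5656] o=[0.2275, 0.8988, -0.3927] → [-0.0908, -0.1453, -0.1215, 0.8236, -0.0415, -0.5656]
q̇ = J⁺·V = [0.3810, 0.1000, -0.3930, -0.6560, 0.8840]

0.3810 0.1000 -0.3930 -0.6560 0.8840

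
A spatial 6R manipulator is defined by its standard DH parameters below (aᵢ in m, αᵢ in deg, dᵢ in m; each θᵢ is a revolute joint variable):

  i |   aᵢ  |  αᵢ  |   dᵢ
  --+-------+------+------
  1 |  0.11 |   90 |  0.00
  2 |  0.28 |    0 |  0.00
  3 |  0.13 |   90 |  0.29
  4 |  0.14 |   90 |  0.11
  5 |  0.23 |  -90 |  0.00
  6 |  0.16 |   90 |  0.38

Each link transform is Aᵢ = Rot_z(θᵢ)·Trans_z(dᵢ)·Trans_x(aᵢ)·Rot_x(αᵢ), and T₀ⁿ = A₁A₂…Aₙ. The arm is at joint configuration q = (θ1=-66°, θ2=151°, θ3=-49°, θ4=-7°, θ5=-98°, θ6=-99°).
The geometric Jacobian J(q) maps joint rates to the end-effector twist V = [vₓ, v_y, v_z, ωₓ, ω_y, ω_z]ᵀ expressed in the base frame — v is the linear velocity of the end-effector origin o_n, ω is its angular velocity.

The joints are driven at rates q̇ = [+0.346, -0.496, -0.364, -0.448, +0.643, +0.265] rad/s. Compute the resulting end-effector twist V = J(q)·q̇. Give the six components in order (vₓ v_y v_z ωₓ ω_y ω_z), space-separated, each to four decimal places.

o_n = [-0.2305, 0.3366, 0.6873]
J₁: ẑ×o_n = [-0.3366, -0.2305, 0.0000], ω = ẑ
J2: z=[-0.9135, -0.4067, 0.0000] o=[0.0447, -0.1005, 0.0000] → [-0.2796, 0.6279, -0.5113, -0.9135, -0.4067, 0.0000]
J3: z=[-0.9135, -0.4067, 0.0000] o=[-0.0549, 0.1232, 0.1357] → [-0.2243, 0.5039, -0.2664, -0.9135, -0.4067, 0.0000]
J4: z=[0.3978, -0.8936, 0.2079] o=[-0.3308, 0.0300, 0.2629] → [-0.4430, -0.1480, 0.2116, 0.3978, -0.8936, 0.2079]
J5: z=[0.9170, 0.3806, -0.1192] o=[-0.2832, -0.0350, 0.4217] → [0.1454, -0.2498, 0.3207, 0.9170, 0.3806, -0.1192]
J6: z=[-0.0282, 0.3601, 0.9325] o=[-0.3747, 0.1609, 0.3433] → [-0.0399, 0.1441, -0.0569, -0.0282, 0.3601, 0.9325]
V = J·q̇ = [0.3852, -0.6308, 0.4469, 1.1896, 1.0903, 0.4233]

0.3852 -0.6308 0.4469 1.1896 1.0903 0.4233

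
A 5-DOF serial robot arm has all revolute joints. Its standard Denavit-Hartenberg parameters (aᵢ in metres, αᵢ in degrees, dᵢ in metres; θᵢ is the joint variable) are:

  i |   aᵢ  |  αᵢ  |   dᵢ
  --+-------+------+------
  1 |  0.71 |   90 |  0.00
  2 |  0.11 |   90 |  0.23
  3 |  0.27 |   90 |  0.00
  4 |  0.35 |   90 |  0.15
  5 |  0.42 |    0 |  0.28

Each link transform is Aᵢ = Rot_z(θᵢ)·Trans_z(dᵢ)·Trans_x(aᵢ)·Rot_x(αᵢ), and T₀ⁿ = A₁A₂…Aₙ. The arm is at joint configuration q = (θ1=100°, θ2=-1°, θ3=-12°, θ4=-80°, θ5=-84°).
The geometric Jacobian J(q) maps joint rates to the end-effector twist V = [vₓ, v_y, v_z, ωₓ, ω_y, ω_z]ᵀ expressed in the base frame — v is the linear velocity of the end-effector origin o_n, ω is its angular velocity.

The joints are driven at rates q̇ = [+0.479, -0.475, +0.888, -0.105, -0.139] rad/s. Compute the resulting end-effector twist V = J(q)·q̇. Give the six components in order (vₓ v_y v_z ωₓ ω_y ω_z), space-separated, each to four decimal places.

-0.3536 0.0992 -0.1855 -0.4189 0.0681 -0.4357

o_n = [0.3075, 1.0133, 0.4325]
J₁: ẑ×o_n = [-1.0133, 0.3075, 0.0000], ω = ẑ
J2: z=[0.9848, 0.1736, 0.0000] o=[-0.1233, 0.6992, 0.0000] → [0.0751, -0.4259, 0.2345, 0.9848, 0.1736, 0.0000]
J3: z=[0.0030, -0.0172, -0.9998] o=[0.0841, 0.8475, -0.0019] → [0.1584, -0.2247, 0.0043, 0.0030, -0.0172, -0.9998]
J4: z=[-0.9272, -0.3746, 0.0036] o=[-0.0170, 1.0978, -0.0065] → [-0.1641, 0.4083, 0.1999, -0.9272, -0.3746, 0.0036]
J5: z=[0.3684, -0.9100, 0.1904] o=[-0.1799, 1.1038, 0.3376] → [-0.0691, 0.0579, 0.4102, 0.3684, -0.9100, 0.1904]
V = J·q̇ = [-0.3536, 0.0992, -0.1855, -0.4189, 0.0681, -0.4357]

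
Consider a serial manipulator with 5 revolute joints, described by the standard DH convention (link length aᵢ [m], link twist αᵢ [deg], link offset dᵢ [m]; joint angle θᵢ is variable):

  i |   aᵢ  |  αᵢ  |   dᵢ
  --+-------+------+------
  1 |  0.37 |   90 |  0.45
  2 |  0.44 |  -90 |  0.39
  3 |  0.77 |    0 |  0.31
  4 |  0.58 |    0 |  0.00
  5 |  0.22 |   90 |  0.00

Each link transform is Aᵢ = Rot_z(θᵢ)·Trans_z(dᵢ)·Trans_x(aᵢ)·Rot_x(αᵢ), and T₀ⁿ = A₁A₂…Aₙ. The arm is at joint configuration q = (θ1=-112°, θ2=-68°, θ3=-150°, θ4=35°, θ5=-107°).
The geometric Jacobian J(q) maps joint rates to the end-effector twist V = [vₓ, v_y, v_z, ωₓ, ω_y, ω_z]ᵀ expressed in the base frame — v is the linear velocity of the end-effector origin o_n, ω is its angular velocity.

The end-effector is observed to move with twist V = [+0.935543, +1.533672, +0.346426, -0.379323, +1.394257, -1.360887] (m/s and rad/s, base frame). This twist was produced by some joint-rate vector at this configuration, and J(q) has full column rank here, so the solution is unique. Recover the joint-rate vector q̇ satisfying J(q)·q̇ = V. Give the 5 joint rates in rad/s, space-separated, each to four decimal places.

o_n = [-1.2266, 0.0432, 1.1553]
J₁: ẑ×o_n = [-0.0432, -1.2266, 0.0000], ω = ẑ
J2: z=[-0.9272, 0.3746, 0.0000] o=[-0.1386, -0.3431, 0.4500] → [0.2642, 0.6539, 0.0494, -0.9272, 0.3746, 0.0000]
J3: z=[-0.3473, -0.8597, 0.3746] o=[-0.5620, -0.3498, 0.0420] → [-1.1043, 0.1377, -0.7079, -0.3473, -0.8597, 0.3746]
J4: z=[-0.3473, -0.8597, 0.3746] o=[-0.9330, -0.2404, 0.7765] → [-0.4320, 0.0216, -0.3509, -0.3473, -0.8597, 0.3746]
J5: z=[-0.3473, -0.8597, 0.3746] o=[-1.3860, 0.0416, 1.0037] → [-0.1309, 0.1124, 0.1365, -0.3473, -0.8597, 0.3746]
q̇ = J⁺·V = [-0.8960, 0.8740, -0.4680, -0.1590, -0.6140]

-0.8960 0.8740 -0.4680 -0.1590 -0.6140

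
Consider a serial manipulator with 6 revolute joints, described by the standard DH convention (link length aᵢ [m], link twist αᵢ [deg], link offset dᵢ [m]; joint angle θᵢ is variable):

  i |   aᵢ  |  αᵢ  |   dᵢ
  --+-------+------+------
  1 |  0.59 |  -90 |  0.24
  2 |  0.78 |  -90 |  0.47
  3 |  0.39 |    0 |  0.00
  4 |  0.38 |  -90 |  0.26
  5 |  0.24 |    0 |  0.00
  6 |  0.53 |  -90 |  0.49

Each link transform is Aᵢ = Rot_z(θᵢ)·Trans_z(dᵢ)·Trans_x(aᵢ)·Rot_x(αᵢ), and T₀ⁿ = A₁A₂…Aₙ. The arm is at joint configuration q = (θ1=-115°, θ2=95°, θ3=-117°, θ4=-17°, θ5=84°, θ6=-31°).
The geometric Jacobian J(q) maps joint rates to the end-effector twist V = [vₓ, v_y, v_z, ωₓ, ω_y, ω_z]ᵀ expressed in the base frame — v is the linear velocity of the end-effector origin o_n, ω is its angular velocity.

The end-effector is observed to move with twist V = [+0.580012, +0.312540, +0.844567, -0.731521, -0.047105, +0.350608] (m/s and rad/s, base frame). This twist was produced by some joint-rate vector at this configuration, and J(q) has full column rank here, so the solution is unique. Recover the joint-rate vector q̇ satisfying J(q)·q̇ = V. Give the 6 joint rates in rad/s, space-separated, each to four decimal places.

0.6890 -0.9390 -0.7500 0.3700 -0.3380 0.7640

o_n = [1.1195, -1.5714, -0.2458]
J₁: ẑ×o_n = [1.5714, 1.1195, -0.0000], ω = ẑ
J2: z=[0.9063, -0.4226, 0.0000] o=[-0.2493, -0.5347, 0.2400] → [0.2053, 0.4403, -0.3610, 0.9063, -0.4226, 0.0000]
J3: z=[0.4210, 0.9029, 0.0872] o=[0.2054, -0.6717, -0.5370] → [0.3414, -0.0430, -1.2041, 0.4210, 0.9029, 0.0872]
J4: z=[0.4210, 0.9029, 0.0872] o=[0.5138, -0.8326, -0.3606] → [0.1681, 0.0044, -0.8579, 0.4210, 0.9029, 0.0872]
J5: z=[0.6561, -0.2368, -0.7166] o=[0.8612, -0.7342, -0.0750] → [-0.5595, -0.0731, -0.4881, 0.6561, -0.2368, -0.7166]
J6: z=[0.6561, -0.2368, -0.7166] o=[0.7765, -0.9587, -0.0785] → [-0.3994, -0.1361, -0.3207, 0.6561, -0.2368, -0.7166]
q̇ = J⁺·V = [0.6890, -0.9390, -0.7500, 0.3700, -0.3380, 0.7640]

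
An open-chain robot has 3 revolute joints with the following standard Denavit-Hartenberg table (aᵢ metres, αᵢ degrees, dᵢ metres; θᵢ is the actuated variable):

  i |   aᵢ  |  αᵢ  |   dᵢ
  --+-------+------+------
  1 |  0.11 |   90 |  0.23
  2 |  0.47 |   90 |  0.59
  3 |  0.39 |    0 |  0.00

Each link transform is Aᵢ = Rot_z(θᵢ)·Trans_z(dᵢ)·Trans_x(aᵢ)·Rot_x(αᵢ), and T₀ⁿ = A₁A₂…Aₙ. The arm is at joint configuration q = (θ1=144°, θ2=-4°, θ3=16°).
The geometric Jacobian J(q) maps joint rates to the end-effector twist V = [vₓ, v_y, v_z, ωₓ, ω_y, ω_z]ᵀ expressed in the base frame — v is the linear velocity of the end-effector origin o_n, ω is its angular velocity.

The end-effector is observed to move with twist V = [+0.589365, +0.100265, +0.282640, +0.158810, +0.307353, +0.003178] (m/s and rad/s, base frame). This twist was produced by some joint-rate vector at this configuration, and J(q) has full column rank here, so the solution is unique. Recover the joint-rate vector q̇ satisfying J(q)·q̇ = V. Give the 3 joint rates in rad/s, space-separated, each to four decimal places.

-0.7430 0.3420 -0.7480

o_n = [-0.3609, 1.1243, 0.1711]
J₁: ẑ×o_n = [-1.1243, -0.3609, 0.0000], ω = ẑ
J2: z=[0.5878, 0.8090, 0.0000] o=[-0.0890, 0.0647, 0.2300] → [-0.0477, 0.0346, 0.8428, 0.5878, 0.8090, 0.0000]
J3: z=[0.0564, -0.0410, -0.9976] o=[-0.1215, 0.8176, 0.1972] → [0.3071, 0.2403, 0.0075, 0.0564, -0.0410, -0.9976]
q̇ = J⁺·V = [-0.7430, 0.3420, -0.7480]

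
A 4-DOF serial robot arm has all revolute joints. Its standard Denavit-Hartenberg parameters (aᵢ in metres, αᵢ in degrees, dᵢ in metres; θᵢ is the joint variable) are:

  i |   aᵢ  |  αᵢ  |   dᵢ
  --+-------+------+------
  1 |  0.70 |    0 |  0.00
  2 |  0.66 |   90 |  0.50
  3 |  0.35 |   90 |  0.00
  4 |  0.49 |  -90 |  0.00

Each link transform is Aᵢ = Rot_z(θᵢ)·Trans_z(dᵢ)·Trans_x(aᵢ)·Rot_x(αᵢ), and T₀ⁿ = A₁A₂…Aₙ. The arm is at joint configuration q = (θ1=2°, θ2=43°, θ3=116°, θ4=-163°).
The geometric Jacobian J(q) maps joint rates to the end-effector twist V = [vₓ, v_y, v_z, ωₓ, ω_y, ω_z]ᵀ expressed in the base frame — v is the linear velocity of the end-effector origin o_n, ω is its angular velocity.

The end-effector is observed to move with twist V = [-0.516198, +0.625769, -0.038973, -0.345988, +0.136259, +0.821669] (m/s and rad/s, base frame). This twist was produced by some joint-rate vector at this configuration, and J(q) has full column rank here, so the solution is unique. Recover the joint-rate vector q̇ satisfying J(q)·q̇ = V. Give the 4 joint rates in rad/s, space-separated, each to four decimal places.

0.4850 0.4090 -0.3410 -0.1650

o_n = [1.1017, 0.6292, 0.3934]
J₁: ẑ×o_n = [-0.6292, 1.1017, 0.0000], ω = ẑ
J2: z=[0.0000, 0.0000, 1.0000] o=[0.6996, 0.0244, 0.0000] → [-0.6048, 0.4021, 0.0000, 0.0000, 0.0000, 1.0000]
J3: z=[0.7071, -0.7071, 0.0000] o=[1.1663, 0.4911, 0.5000] → [0.0754, 0.0754, 0.0520, 0.7071, -0.7071, 0.0000]
J4: z=[0.6355, 0.6355, 0.4384] o=[1.0578, 0.3826, 0.8146] → [-0.3758, 0.2869, 0.1288, 0.6355, 0.6355, 0.4384]
q̇ = J⁺·V = [0.4850, 0.4090, -0.3410, -0.1650]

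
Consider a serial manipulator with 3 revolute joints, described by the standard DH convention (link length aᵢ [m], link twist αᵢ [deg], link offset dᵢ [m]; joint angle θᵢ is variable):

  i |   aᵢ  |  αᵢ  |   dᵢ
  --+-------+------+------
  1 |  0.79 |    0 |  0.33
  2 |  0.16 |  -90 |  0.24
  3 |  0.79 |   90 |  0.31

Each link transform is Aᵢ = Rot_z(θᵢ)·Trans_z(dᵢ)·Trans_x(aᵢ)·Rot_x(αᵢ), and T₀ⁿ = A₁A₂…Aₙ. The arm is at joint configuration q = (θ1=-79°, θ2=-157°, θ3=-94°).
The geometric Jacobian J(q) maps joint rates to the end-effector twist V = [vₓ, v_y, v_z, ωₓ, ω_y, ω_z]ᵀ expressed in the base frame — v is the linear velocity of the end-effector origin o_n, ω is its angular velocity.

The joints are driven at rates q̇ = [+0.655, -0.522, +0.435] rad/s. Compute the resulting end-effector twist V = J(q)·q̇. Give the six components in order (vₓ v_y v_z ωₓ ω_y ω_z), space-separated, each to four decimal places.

o_n = [-0.1649, -0.8619, 1.3581]
J₁: ẑ×o_n = [0.8619, -0.1649, 0.0000], ω = ẑ
J2: z=[0.0000, 0.0000, 1.0000] o=[0.1507, -0.7755, 0.3300] → [0.0864, -0.3157, 0.0000, 0.0000, 0.0000, 1.0000]
J3: z=[-0.8290, -0.5592, 0.0000] o=[0.0613, -0.6428, 0.5700] → [-0.4407, 0.6533, 0.0551, -0.8290, -0.5592, 0.0000]
V = J·q̇ = [0.3277, 0.3410, 0.0240, -0.3606, -0.2432, 0.1330]

0.3277 0.3410 0.0240 -0.3606 -0.2432 0.1330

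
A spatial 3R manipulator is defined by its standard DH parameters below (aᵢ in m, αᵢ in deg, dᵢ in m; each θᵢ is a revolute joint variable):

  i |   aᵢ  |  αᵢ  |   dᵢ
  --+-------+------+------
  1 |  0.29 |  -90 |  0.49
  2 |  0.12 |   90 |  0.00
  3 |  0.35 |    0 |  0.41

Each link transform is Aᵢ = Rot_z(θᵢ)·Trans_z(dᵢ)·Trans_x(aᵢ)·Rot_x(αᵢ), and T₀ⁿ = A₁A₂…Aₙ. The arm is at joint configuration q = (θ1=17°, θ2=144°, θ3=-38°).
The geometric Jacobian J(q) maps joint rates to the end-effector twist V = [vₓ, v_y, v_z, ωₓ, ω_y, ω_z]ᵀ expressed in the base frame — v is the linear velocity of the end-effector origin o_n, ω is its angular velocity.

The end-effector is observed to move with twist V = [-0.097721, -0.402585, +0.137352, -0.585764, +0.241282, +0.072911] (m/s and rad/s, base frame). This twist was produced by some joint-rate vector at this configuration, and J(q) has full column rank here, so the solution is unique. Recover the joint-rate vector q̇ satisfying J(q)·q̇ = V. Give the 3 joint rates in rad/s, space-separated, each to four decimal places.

-0.6010 0.4020 -0.8330

o_n = [0.2646, -0.1444, -0.0743]
J₁: ẑ×o_n = [0.1444, 0.2646, -0.0000], ω = ẑ
J2: z=[-0.2924, 0.9563, 0.0000] o=[0.2773, 0.0848, 0.4900] → [-0.5397, -0.1650, 0.0792, -0.2924, 0.9563, 0.0000]
J3: z=[0.5621, 0.1719, -0.8090] o=[0.1845, 0.0564, 0.4195] → [-0.2473, 0.2128, -0.1267, 0.5621, 0.1719, -0.8090]
q̇ = J⁺·V = [-0.6010, 0.4020, -0.8330]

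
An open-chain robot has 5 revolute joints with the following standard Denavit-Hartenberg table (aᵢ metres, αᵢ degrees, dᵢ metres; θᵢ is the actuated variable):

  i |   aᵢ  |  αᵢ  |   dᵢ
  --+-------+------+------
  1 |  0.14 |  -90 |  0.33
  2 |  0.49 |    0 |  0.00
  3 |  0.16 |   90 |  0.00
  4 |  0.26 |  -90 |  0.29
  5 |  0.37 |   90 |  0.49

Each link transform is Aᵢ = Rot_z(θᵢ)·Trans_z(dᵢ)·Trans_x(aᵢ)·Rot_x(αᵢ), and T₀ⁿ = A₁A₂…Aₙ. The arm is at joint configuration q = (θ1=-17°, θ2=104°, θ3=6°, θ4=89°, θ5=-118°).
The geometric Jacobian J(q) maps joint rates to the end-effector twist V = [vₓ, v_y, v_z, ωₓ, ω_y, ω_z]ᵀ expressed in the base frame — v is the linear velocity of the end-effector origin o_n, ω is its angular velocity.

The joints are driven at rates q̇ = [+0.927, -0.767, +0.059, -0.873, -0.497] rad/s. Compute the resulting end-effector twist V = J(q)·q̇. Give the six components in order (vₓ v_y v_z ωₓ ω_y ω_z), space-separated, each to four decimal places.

0.3653 0.8559 0.3533 -1.1566 -0.3958 0.7586

o_n = [0.7098, -0.1179, -0.0478]
J₁: ẑ×o_n = [0.1179, 0.7098, -0.0000], ω = ẑ
J2: z=[0.2924, 0.9563, 0.0000] o=[0.1339, -0.0409, 0.3300] → [-0.3612, 0.1104, -0.5733, 0.2924, 0.9563, 0.0000]
J3: z=[0.2924, 0.9563, 0.0000] o=[0.0205, -0.0063, -0.1454] → [0.0934, -0.0286, -0.6918, 0.2924, 0.9563, 0.0000]
J4: z=[0.8986, -0.2747, -0.3420] o=[-0.0318, 0.0097, -0.2958] → [-0.1118, -0.4766, 0.0891, 0.8986, -0.2747, -0.3420]
J5: z=[0.3321, -0.0833, 0.9395] o=[0.3033, 0.1791, -0.3992] → [0.2497, 0.2652, -0.0648, 0.3321, -0.0833, 0.9395]
V = J·q̇ = [0.3653, 0.8559, 0.3533, -1.1566, -0.3958, 0.7586]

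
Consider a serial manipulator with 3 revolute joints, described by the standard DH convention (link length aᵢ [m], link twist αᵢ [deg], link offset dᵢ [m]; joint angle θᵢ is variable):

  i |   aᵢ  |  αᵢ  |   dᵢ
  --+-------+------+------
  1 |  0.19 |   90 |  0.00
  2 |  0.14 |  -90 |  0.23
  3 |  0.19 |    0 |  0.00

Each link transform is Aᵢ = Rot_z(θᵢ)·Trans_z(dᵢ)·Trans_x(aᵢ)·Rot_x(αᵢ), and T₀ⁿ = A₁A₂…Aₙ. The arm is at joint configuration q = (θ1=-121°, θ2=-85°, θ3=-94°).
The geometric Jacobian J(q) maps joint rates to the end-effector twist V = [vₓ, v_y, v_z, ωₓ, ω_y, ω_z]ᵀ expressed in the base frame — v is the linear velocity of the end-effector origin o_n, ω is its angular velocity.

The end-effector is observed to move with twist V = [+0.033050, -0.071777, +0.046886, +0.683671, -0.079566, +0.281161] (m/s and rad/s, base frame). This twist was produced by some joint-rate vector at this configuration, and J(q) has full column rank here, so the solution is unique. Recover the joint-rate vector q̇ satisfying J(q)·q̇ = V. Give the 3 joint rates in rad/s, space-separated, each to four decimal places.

0.3060 -0.6270 -0.2850

o_n = [-0.4632, 0.0437, -0.1263]
J₁: ẑ×o_n = [-0.0437, -0.4632, 0.0000], ω = ẑ
J2: z=[-0.8572, 0.5150, 0.0000] o=[-0.0979, -0.1629, 0.0000] → [-0.0650, -0.1082, 0.0110, -0.8572, 0.5150, 0.0000]
J3: z=[-0.5131, -0.8539, 0.0872] o=[-0.3013, -0.0549, -0.1395] → [-0.0199, -0.0073, -0.1888, -0.5131, -0.8539, 0.0872]
q̇ = J⁺·V = [0.3060, -0.6270, -0.2850]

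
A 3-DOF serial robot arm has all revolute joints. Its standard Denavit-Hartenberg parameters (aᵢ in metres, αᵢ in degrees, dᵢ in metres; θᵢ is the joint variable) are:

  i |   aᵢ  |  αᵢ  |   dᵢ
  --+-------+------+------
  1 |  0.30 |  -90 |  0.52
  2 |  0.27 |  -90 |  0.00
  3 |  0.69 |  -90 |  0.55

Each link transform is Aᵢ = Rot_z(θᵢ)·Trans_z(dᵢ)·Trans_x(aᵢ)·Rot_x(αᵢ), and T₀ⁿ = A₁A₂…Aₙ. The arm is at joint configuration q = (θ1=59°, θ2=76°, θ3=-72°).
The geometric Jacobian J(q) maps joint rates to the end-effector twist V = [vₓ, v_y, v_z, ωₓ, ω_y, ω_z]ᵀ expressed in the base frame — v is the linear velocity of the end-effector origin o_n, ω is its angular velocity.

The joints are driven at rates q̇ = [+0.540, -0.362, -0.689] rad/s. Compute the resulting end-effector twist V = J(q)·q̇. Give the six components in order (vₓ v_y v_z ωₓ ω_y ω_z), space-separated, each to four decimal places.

o_n = [-0.6226, 0.2379, -0.0819]
J₁: ẑ×o_n = [-0.2379, -0.6226, 0.0000], ω = ẑ
J2: z=[-0.8572, 0.5150, 0.0000] o=[0.1545, 0.2572, 0.5200] → [-0.3100, -0.5160, 0.4168, -0.8572, 0.5150, 0.0000]
J3: z=[-0.4997, -0.8317, -0.2419] o=[0.1882, 0.3131, 0.2580] → [0.2645, 0.0263, -0.6367, -0.4997, -0.8317, -0.2419]
V = J·q̇ = [-0.1985, -0.1675, 0.2878, 0.6546, 0.3866, 0.7067]

-0.1985 -0.1675 0.2878 0.6546 0.3866 0.7067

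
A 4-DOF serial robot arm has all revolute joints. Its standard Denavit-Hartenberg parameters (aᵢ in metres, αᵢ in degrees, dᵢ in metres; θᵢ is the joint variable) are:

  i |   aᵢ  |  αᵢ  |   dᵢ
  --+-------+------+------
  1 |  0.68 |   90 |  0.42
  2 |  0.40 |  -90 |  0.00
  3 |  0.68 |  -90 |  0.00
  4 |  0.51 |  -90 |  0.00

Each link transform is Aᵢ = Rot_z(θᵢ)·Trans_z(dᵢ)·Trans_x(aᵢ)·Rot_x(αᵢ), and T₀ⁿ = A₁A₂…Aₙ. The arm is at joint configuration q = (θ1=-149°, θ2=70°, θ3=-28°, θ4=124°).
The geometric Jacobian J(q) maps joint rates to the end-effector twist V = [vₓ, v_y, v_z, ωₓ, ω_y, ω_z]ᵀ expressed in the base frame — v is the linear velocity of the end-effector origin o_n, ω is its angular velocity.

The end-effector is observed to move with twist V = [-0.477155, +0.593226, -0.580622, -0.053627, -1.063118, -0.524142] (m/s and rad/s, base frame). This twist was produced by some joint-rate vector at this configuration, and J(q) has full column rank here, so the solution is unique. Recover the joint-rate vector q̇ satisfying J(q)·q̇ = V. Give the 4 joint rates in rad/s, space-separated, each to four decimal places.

-0.4590 -0.6170 -0.5800 0.3020

o_n = [-1.2384, -0.5278, 0.9788]
J₁: ẑ×o_n = [0.5278, -1.2384, 0.0000], ω = ẑ
J2: z=[-0.5150, 0.8572, 0.0000] o=[-0.5829, -0.3502, 0.4200] → [0.4790, 0.2878, 0.6533, -0.5150, 0.8572, 0.0000]
J3: z=[0.8055, 0.4840, 0.3420] o=[-0.7001, -0.4207, 0.7959] → [0.1252, -0.3315, 0.1742, 0.8055, 0.4840, 0.3420]
J4: z=[0.3171, -0.8395, 0.4412] o=[-1.0406, -0.2528, 1.3601] → [0.4414, 0.0336, -0.2533, 0.3171, -0.8395, 0.4412]
q̇ = J⁺·V = [-0.4590, -0.6170, -0.5800, 0.3020]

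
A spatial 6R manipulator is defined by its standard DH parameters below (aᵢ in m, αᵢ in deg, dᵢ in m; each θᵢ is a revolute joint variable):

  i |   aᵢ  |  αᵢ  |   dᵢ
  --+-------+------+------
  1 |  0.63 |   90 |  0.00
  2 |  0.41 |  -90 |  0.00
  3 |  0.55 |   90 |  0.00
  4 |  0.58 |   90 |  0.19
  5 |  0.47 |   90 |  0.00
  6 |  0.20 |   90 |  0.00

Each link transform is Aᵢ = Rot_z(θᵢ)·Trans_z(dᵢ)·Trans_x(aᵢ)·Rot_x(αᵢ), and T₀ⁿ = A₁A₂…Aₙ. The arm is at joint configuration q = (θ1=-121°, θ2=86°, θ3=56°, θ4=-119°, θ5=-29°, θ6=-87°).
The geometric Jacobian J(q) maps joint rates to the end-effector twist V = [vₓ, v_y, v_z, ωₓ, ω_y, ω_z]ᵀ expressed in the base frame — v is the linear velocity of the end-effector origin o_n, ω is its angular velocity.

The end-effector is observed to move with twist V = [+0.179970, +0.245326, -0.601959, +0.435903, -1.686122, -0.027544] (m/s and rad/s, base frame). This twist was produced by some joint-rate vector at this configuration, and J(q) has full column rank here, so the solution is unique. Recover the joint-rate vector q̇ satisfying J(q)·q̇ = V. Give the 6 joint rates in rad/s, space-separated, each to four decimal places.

o_n = [-0.6510, -1.5160, 0.4395]
J₁: ẑ×o_n = [1.5160, -0.6510, 0.0000], ω = ẑ
J2: z=[-0.8572, 0.5150, 0.0000] o=[-0.3245, -0.5400, 0.0000] → [0.2263, 0.3767, 1.0047, -0.8572, 0.5150, 0.0000]
J3: z=[0.5138, 0.8551, 0.0698] o=[-0.3392, -0.5645, 0.4090] → [0.0924, -0.0374, -0.2222, 0.5138, 0.8551, 0.0698]
J4: z=[-0.5091, 0.2384, 0.8270] o=[0.0406, -0.8178, 0.7158] → [0.5116, -0.7126, 0.5204, -0.5091, 0.2384, 0.8270]
J5: z=[-0.3549, 0.8172, -0.4541] o=[-0.5109, -1.0768, 0.6807] → [-0.3966, -0.0220, 0.2703, -0.3549, 0.8172, -0.4541]
J6: z=[0.8254, 0.0458, -0.5626] o=[-0.7173, -1.3468, 0.3560] → [-0.0914, -0.1062, -0.1427, 0.8254, 0.0458, -0.5626]
q̇ = J⁺·V = [0.1970, -0.2460, -0.8670, -0.5960, -0.8320, 0.0870]

0.1970 -0.2460 -0.8670 -0.5960 -0.8320 0.0870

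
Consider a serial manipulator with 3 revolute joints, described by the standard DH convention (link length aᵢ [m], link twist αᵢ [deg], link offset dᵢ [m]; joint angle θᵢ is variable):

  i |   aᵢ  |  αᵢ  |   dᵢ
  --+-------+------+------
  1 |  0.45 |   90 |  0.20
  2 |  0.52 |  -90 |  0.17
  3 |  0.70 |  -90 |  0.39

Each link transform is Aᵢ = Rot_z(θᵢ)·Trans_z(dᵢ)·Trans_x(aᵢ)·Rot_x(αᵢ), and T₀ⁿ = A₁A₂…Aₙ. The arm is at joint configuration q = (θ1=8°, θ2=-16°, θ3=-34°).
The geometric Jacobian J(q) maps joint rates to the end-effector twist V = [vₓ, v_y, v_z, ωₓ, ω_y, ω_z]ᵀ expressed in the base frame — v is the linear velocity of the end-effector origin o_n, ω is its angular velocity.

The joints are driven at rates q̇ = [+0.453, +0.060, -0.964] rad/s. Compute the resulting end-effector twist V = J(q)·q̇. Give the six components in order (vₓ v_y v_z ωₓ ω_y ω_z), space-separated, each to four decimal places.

o_n = [1.6776, -0.3312, 0.2716]
J₁: ẑ×o_n = [0.3312, 1.6776, -0.0000], ω = ẑ
J2: z=[0.1392, -0.9903, 0.0000] o=[0.4456, 0.0626, 0.2000] → [-0.0709, -0.0100, 1.1652, 0.1392, -0.9903, 0.0000]
J3: z=[0.2730, 0.0384, 0.9613] o=[0.9643, -0.0362, 0.0567] → [0.2918, 0.6270, -0.1079, 0.2730, 0.0384, 0.9613]
V = J·q̇ = [-0.1356, 0.1549, 0.1739, -0.2548, -0.0964, -0.4737]

-0.1356 0.1549 0.1739 -0.2548 -0.0964 -0.4737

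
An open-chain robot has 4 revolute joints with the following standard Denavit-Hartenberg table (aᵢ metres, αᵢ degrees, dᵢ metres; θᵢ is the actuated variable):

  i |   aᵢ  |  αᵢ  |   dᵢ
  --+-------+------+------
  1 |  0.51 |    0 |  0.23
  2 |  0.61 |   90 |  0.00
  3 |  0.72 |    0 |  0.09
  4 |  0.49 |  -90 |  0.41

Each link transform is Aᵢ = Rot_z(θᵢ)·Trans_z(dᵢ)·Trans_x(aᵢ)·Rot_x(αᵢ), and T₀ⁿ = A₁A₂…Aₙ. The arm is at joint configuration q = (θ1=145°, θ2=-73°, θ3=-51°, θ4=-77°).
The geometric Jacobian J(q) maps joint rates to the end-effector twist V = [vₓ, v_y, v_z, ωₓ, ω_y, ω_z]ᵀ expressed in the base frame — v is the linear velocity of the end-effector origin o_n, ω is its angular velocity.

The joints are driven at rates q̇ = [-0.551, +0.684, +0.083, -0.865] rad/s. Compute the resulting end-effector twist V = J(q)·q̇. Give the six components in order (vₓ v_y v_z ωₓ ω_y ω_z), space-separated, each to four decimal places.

o_n = [0.2931, 0.8622, -0.7157]
J₁: ẑ×o_n = [-0.8622, 0.2931, 0.0000], ω = ẑ
J2: z=[0.0000, 0.0000, 1.0000] o=[-0.4178, 0.2925, 0.2300] → [-0.5697, 0.7108, 0.0000, 0.0000, 0.0000, 1.0000]
J3: z=[0.9511, -0.3090, 0.0000] o=[-0.2293, 0.8727, 0.2300] → [0.2922, 0.8994, 0.1514, 0.9511, -0.3090, 0.0000]
J4: z=[0.9511, -0.3090, 0.0000] o=[-0.0037, 1.2758, -0.3295] → [0.1193, 0.3672, -0.3017, 0.9511, -0.3090, 0.0000]
V = J·q̇ = [0.0065, 0.0817, 0.2735, -0.7437, 0.2417, 0.1330]

0.0065 0.0817 0.2735 -0.7437 0.2417 0.1330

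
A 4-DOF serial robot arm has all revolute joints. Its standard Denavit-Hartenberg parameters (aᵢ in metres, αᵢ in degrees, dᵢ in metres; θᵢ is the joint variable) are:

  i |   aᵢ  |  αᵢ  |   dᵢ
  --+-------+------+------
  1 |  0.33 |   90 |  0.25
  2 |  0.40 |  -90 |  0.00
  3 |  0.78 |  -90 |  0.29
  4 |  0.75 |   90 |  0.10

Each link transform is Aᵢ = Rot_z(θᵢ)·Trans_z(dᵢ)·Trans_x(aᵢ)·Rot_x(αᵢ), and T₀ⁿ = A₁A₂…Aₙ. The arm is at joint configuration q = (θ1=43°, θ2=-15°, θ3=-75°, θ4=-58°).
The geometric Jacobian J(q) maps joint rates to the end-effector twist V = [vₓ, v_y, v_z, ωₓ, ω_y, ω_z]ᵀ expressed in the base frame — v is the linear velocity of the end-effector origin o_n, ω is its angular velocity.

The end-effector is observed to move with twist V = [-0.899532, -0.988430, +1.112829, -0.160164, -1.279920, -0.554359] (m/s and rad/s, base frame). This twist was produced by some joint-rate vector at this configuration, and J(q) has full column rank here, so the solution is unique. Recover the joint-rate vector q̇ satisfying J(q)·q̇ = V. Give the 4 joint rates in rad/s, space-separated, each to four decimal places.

o_n = [1.7407, 0.1036, 0.9371]
J₁: ẑ×o_n = [-0.1036, 1.7407, 0.0000], ω = ẑ
J2: z=[0.6820, -0.7314, 0.0000] o=[0.2413, 0.2251, 0.2500] → [-0.5025, -0.4686, 1.0137, 0.6820, -0.7314, 0.0000]
J3: z=[0.1893, 0.1765, 0.9659] o=[0.5239, 0.4886, 0.1465] → [0.5114, 1.0257, -0.2877, 0.1893, 0.1765, 0.9659]
J4: z=[0.5058, 0.8256, -0.2500] o=[1.2353, 0.1217, 0.3743] → [0.4601, -0.4110, -0.4265, 0.5058, 0.8256, -0.2500]
q̇ = J⁺·V = [-0.3900, 0.5820, -0.4150, -0.9460]

-0.3900 0.5820 -0.4150 -0.9460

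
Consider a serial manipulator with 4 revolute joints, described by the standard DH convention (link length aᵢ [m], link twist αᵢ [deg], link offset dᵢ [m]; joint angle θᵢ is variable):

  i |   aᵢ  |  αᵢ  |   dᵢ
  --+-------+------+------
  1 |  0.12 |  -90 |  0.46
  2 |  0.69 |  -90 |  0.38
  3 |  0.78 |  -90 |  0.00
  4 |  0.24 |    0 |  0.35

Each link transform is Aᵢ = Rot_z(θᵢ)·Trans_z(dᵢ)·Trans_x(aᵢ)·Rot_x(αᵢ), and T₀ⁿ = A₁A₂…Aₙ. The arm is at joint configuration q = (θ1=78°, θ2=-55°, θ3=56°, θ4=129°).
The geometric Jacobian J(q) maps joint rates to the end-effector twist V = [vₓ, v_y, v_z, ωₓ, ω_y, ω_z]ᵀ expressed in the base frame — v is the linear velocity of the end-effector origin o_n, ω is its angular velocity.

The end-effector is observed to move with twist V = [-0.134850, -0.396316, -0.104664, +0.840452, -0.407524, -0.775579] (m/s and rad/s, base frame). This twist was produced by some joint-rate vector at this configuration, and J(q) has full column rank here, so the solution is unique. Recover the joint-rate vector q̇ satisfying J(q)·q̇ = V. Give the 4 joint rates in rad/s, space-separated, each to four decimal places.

o_n = [0.4126, 0.3195, 1.1826]
J₁: ẑ×o_n = [-0.3195, 0.4126, 0.0000], ω = ẑ
J2: z=[-0.9781, 0.2079, 0.0000] o=[0.0249, 0.1174, 0.4600] → [0.1502, 0.7068, -0.2783, -0.9781, 0.2079, 0.0000]
J3: z=[0.1703, 0.8013, -0.5736] o=[-0.2645, 0.5835, 1.0252] → [-0.0253, -0.4151, -0.5875, 0.1703, 0.8013, -0.5736]
J4: z=[0.4481, -0.5814, -0.6791] o=[0.4201, 0.6938, 1.3825] → [-0.1380, 0.0947, -0.1721, 0.4481, -0.5814, -0.6791]
q̇ = J⁺·V = [-0.1490, -0.4740, 0.1760, 0.7740]

-0.1490 -0.4740 0.1760 0.7740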